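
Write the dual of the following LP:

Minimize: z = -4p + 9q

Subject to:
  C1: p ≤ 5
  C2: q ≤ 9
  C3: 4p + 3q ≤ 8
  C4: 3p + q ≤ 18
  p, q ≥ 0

Primal min cᵀx s.t. Ax ≤ b, x ≥ 0  →  Dual max −bᵀy s.t. Aᵀy ≥ −c, y ≥ 0.

Maximize: z = -5y1 - 9y2 - 8y3 - 18y4

Subject to:
  y1 + 4y3 + 3y4 ≥ 4
  y2 + 3y3 + y4 ≥ -9
  y1, y2, y3, y4 ≥ 0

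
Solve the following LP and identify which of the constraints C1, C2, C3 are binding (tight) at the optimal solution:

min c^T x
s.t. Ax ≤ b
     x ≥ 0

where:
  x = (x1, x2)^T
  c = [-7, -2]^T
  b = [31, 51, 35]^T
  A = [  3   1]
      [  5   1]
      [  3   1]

At x1 = 10, x2 = 1, compute slack b - a·x for each constraint:
  C1: 31 − 31 = 0  (binding)
  C2: 51 − 51 = 0  (binding)
  C3: 35 − 31 = 4  (slack)

Optimal: x1 = 10, x2 = 1
Binding: C1, C2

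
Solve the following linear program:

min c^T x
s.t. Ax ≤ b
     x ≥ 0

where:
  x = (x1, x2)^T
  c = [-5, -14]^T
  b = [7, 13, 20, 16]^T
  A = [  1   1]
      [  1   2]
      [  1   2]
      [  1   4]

Evaluate the objective at each vertex of the feasible region:
  z(0, 0) = 0
  z(7, 0) = -35
  z(4, 3) = -62  ←
  z(0, 4) = -56
The minimum is at x1 = 4, x2 = 3.

x1 = 4, x2 = 3, z = -62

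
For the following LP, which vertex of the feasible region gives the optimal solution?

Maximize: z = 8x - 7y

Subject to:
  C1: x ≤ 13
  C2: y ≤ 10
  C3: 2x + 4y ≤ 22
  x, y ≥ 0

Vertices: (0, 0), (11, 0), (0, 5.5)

Evaluate the objective at each vertex of the feasible region:
  z(0, 0) = 0
  z(11, 0) = 88  ←
  z(0, 5.5) = -38.5
The maximum is at x = 11, y = 0.

(11, 0)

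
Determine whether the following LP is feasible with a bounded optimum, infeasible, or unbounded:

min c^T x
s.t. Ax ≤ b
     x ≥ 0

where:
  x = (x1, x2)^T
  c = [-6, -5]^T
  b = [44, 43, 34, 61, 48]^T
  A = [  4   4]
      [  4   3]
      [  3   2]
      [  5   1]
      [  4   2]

Feasible with a bounded optimal solution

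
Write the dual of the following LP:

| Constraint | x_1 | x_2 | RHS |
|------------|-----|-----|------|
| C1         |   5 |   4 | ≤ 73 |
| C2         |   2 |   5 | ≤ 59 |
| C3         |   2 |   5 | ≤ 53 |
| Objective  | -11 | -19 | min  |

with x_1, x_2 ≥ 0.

Primal min cᵀx s.t. Ax ≤ b, x ≥ 0  →  Dual max −bᵀy s.t. Aᵀy ≥ −c, y ≥ 0.

Maximize: z = -73y1 - 59y2 - 53y3

Subject to:
  5y1 + 2y2 + 2y3 ≥ 11
  4y1 + 5y2 + 5y3 ≥ 19
  y1, y2, y3 ≥ 0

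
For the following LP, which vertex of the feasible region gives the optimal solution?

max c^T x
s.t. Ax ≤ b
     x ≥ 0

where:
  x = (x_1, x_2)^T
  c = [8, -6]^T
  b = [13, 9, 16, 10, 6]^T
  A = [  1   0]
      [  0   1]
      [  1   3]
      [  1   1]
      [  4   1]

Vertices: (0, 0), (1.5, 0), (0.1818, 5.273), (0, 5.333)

Evaluate the objective at each vertex of the feasible region:
  z(0, 0) = 0
  z(1.5, 0) = 12  ←
  z(0.1818, 5.273) = -30.18
  z(0, 5.333) = -32
The maximum is at x_1 = 1.5, x_2 = 0.

(1.5, 0)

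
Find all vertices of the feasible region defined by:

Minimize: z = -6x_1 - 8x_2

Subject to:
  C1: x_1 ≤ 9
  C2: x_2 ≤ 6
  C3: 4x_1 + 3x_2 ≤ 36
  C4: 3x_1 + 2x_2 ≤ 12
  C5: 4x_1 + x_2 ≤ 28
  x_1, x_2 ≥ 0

(0, 0), (4, 0), (0, 6)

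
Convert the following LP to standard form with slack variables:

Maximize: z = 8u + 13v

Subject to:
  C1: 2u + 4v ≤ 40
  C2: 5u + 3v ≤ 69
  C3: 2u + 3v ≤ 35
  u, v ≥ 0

max z = 8u + 13v

s.t.
  2u + 4v + s1 = 40
  5u + 3v + s2 = 69
  2u + 3v + s3 = 35
  u, v, s1, s2, s3 ≥ 0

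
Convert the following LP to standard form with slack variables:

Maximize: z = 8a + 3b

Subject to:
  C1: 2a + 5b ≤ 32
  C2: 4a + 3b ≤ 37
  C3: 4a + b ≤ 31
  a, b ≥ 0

max z = 8a + 3b

s.t.
  2a + 5b + s1 = 32
  4a + 3b + s2 = 37
  4a + b + s3 = 31
  a, b, s1, s2, s3 ≥ 0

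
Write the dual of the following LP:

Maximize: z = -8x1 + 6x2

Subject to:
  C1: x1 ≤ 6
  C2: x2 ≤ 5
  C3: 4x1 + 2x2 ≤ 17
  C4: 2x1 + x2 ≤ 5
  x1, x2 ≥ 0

Primal max cᵀx s.t. Ax ≤ b, x ≥ 0  →  Dual min bᵀy s.t. Aᵀy ≥ c, y ≥ 0.

Minimize: z = 6y1 + 5y2 + 17y3 + 5y4

Subject to:
  y1 + 4y3 + 2y4 ≥ -8
  y2 + 2y3 + y4 ≥ 6
  y1, y2, y3, y4 ≥ 0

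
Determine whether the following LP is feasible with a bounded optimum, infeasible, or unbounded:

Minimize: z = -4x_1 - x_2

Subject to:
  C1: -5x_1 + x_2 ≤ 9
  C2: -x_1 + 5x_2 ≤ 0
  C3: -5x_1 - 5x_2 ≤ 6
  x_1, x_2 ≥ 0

Unbounded (objective can decrease without bound)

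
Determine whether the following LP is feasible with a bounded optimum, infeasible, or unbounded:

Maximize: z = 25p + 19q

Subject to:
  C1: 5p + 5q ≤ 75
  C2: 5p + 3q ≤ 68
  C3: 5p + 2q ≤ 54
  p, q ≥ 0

Feasible with a bounded optimal solution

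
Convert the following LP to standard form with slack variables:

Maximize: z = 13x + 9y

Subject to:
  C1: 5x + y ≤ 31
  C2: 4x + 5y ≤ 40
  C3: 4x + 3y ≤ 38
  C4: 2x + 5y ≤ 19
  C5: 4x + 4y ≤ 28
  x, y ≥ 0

max z = 13x + 9y

s.t.
  5x + y + s1 = 31
  4x + 5y + s2 = 40
  4x + 3y + s3 = 38
  2x + 5y + s4 = 19
  4x + 4y + s5 = 28
  x, y, s1, s2, s3, s4, s5 ≥ 0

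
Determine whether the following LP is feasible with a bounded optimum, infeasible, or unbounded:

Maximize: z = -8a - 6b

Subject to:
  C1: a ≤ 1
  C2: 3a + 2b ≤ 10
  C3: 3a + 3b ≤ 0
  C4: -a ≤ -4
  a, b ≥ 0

Infeasible (no feasible solution exists)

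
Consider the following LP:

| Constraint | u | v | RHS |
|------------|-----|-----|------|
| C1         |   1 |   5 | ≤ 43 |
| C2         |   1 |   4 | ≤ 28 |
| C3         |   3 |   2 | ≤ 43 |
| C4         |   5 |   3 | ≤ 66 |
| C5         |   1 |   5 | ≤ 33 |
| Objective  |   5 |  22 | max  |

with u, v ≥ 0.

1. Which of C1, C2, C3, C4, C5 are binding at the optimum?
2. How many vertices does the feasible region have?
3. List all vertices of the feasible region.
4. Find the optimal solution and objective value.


1. C2, C5
2. 5
3. (0, 0), (13.2, 0), (10.59, 4.353), (8, 5), (0, 6.6)
4. u = 8, v = 5, z = 150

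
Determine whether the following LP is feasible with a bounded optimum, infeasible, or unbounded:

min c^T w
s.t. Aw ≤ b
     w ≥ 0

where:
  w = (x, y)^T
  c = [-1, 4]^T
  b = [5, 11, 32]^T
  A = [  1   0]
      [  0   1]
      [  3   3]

Feasible with a bounded optimal solution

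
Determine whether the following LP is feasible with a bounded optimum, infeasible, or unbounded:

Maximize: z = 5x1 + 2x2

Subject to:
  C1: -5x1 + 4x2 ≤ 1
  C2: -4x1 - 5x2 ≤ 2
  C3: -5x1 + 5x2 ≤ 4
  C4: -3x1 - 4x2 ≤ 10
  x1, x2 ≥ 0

Unbounded (objective can increase without bound)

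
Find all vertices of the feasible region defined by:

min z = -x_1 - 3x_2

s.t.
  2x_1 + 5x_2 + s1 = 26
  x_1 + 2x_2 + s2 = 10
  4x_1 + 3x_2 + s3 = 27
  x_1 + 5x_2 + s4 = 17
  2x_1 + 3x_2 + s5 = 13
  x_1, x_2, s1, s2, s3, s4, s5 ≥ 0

(0, 0), (6.5, 0), (2, 3), (0, 3.4)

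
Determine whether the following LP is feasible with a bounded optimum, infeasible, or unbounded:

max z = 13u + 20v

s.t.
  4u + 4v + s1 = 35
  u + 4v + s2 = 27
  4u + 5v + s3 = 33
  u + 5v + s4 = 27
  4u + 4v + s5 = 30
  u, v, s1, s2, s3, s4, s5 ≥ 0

Feasible with a bounded optimal solution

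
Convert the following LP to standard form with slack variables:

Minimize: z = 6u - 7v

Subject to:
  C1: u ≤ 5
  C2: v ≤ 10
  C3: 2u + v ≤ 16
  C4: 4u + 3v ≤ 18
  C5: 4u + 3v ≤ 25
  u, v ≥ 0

min z = 6u - 7v

s.t.
  u + s1 = 5
  v + s2 = 10
  2u + v + s3 = 16
  4u + 3v + s4 = 18
  4u + 3v + s5 = 25
  u, v, s1, s2, s3, s4, s5 ≥ 0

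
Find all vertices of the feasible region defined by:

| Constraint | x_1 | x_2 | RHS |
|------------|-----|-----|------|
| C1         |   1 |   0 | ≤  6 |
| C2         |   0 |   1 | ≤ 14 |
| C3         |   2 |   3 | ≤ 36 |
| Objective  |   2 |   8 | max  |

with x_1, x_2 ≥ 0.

(0, 0), (6, 0), (6, 8), (0, 12)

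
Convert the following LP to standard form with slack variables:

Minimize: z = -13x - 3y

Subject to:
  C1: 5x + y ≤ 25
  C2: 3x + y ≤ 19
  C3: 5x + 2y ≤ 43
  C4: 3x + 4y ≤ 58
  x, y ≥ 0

min z = -13x - 3y

s.t.
  5x + y + s1 = 25
  3x + y + s2 = 19
  5x + 2y + s3 = 43
  3x + 4y + s4 = 58
  x, y, s1, s2, s3, s4 ≥ 0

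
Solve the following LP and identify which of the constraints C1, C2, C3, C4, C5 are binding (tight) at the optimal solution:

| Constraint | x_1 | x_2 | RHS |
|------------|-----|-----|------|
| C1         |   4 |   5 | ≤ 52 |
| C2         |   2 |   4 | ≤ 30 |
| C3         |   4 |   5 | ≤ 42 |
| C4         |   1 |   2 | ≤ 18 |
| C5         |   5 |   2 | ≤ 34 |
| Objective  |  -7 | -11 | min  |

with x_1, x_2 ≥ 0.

At x_1 = 3, x_2 = 6, compute slack b - a·x for each constraint:
  C1: 52 − 42 = 10  (slack)
  C2: 30 − 30 = 0  (binding)
  C3: 42 − 42 = 0  (binding)
  C4: 18 − 15 = 3  (slack)
  C5: 34 − 27 = 7  (slack)

Optimal: x_1 = 3, x_2 = 6
Binding: C2, C3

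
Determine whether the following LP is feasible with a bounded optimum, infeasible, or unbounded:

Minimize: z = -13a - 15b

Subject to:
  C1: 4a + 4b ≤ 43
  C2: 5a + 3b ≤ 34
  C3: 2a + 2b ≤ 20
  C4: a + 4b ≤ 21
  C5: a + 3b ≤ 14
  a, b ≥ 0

Feasible with a bounded optimal solution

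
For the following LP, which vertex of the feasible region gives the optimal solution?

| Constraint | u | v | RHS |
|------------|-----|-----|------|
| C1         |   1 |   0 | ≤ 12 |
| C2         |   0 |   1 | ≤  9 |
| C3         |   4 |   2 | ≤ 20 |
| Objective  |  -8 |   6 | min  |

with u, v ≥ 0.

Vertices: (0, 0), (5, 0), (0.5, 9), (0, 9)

Evaluate the objective at each vertex of the feasible region:
  z(0, 0) = 0
  z(5, 0) = -40  ←
  z(0.5, 9) = 50
  z(0, 9) = 54
The minimum is at u = 5, v = 0.

(5, 0)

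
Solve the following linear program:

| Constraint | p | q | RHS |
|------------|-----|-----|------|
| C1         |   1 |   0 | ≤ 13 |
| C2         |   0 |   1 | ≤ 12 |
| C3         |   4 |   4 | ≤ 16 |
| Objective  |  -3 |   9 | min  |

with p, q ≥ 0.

Evaluate the objective at each vertex of the feasible region:
  z(0, 0) = 0
  z(4, 0) = -12  ←
  z(0, 4) = 36
The minimum is at p = 4, q = 0.

p = 4, q = 0, z = -12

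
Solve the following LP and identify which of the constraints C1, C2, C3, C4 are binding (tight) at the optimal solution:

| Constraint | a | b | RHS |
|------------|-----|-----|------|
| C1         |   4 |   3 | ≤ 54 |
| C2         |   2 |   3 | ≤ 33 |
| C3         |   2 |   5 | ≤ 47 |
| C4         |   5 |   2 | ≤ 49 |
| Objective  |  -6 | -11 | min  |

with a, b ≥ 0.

At a = 6, b = 7, compute slack b - a·x for each constraint:
  C1: 54 − 45 = 9  (slack)
  C2: 33 − 33 = 0  (binding)
  C3: 47 − 47 = 0  (binding)
  C4: 49 − 44 = 5  (slack)

Optimal: a = 6, b = 7
Binding: C2, C3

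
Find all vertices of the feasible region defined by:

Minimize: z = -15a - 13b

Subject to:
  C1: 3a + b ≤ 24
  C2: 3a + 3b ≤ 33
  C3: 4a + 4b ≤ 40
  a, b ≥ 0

(0, 0), (8, 0), (7, 3), (0, 10)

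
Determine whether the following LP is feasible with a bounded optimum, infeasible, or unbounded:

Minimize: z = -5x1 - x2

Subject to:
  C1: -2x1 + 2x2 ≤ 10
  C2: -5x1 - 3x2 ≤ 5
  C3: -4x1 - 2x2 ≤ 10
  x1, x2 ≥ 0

Unbounded (objective can decrease without bound)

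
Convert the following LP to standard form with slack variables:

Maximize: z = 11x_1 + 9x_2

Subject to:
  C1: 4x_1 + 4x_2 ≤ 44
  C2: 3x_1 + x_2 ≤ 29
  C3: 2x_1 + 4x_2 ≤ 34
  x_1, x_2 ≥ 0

max z = 11x_1 + 9x_2

s.t.
  4x_1 + 4x_2 + s1 = 44
  3x_1 + x_2 + s2 = 29
  2x_1 + 4x_2 + s3 = 34
  x_1, x_2, s1, s2, s3 ≥ 0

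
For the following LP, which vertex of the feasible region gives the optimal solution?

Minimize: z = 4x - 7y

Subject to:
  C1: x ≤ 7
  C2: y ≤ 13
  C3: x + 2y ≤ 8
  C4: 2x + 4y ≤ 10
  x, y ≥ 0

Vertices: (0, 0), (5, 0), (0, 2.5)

Evaluate the objective at each vertex of the feasible region:
  z(0, 0) = 0
  z(5, 0) = 20
  z(0, 2.5) = -17.5  ←
The minimum is at x = 0, y = 2.5.

(0, 2.5)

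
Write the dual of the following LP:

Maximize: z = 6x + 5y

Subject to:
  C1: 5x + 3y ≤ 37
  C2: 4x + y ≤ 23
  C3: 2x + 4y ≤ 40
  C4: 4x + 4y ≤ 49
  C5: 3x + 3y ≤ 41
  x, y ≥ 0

Primal max cᵀx s.t. Ax ≤ b, x ≥ 0  →  Dual min bᵀy s.t. Aᵀy ≥ c, y ≥ 0.

Minimize: z = 37y1 + 23y2 + 40y3 + 49y4 + 41y5

Subject to:
  5y1 + 4y2 + 2y3 + 4y4 + 3y5 ≥ 6
  3y1 + y2 + 4y3 + 4y4 + 3y5 ≥ 5
  y1, y2, y3, y4, y5 ≥ 0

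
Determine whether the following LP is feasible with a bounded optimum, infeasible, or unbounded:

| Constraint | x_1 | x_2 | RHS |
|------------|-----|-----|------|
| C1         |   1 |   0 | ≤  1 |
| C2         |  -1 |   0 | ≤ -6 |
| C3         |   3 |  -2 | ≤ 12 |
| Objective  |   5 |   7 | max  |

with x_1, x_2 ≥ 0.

Infeasible (no feasible solution exists)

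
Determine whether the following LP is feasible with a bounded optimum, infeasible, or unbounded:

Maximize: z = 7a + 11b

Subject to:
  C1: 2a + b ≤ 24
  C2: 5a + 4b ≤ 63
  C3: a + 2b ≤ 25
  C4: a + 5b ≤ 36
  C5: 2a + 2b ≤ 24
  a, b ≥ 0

Feasible with a bounded optimal solution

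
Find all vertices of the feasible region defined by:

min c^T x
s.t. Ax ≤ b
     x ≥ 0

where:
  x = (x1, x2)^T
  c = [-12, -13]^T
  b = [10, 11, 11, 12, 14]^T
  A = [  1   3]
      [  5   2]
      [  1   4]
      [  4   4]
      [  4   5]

(0, 0), (2.2, 0), (1.667, 1.333), (1, 2), (0.09091, 2.727), (0, 2.75)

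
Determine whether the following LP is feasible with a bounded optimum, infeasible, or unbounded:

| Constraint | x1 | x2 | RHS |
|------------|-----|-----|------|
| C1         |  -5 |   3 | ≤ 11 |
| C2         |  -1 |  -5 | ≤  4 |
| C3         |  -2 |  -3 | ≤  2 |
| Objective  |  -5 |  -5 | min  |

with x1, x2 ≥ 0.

Unbounded (objective can decrease without bound)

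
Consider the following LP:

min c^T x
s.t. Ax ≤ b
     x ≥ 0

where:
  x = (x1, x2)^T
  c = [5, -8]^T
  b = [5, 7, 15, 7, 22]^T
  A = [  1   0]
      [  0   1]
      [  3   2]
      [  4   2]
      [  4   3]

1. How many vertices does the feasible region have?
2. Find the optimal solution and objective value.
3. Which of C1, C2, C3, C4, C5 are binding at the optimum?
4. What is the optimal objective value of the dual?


1. 3
2. x1 = 0, x2 = 3.5, z = -28
3. C4
4. -28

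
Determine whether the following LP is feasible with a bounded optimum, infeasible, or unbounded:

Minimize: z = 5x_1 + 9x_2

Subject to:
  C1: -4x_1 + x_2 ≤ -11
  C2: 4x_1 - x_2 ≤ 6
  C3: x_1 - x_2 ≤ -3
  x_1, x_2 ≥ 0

Infeasible (no feasible solution exists)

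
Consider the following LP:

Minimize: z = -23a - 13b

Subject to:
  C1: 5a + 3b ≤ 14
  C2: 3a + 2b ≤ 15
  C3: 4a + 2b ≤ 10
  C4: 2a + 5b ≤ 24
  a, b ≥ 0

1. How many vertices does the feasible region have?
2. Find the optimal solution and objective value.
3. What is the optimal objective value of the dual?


1. 4
2. a = 1, b = 3, z = -62
3. -62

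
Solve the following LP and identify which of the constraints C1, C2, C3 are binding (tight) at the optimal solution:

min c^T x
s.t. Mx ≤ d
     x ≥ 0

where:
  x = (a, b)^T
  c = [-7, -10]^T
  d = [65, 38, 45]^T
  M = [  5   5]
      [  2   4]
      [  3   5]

At a = 10, b = 3, compute slack b - a·x for each constraint:
  C1: 65 − 65 = 0  (binding)
  C2: 38 − 32 = 6  (slack)
  C3: 45 − 45 = 0  (binding)

Optimal: a = 10, b = 3
Binding: C1, C3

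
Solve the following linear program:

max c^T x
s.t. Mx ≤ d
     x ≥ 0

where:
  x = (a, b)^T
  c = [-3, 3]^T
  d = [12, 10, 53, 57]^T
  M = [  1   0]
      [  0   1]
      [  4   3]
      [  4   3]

Evaluate the objective at each vertex of the feasible region:
  z(0, 0) = 0
  z(12, 0) = -36
  z(12, 1.667) = -31
  z(5.75, 10) = 12.75
  z(0, 10) = 30  ←
The maximum is at a = 0, b = 10.

a = 0, b = 10, z = 30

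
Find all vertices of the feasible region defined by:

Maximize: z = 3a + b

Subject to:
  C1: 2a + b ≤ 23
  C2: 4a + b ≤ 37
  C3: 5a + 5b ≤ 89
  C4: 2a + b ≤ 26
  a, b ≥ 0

(0, 0), (9.25, 0), (7, 9), (5.2, 12.6), (0, 17.8)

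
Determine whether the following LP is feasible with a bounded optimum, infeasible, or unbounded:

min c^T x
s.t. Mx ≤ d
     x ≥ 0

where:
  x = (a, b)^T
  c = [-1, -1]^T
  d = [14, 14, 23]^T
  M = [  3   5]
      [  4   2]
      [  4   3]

Feasible with a bounded optimal solution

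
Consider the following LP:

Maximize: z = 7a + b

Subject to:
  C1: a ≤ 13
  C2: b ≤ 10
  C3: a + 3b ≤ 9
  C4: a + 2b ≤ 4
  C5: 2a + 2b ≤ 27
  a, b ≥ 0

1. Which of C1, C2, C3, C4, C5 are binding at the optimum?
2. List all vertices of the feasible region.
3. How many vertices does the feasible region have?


1. C4
2. (0, 0), (4, 0), (0, 2)
3. 3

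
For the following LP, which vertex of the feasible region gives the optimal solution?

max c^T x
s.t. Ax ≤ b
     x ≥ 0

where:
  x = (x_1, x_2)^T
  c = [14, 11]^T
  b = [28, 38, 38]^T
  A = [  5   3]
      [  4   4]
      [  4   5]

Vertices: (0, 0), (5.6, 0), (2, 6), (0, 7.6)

Evaluate the objective at each vertex of the feasible region:
  z(0, 0) = 0
  z(5.6, 0) = 78.4
  z(2, 6) = 94  ←
  z(0, 7.6) = 83.6
The maximum is at x_1 = 2, x_2 = 6.

(2, 6)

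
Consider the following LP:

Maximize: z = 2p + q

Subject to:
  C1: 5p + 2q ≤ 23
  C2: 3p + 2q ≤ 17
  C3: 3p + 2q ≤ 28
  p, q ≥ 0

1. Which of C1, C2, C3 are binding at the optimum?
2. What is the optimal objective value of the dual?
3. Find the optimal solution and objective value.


1. C1, C2
2. 10
3. p = 3, q = 4, z = 10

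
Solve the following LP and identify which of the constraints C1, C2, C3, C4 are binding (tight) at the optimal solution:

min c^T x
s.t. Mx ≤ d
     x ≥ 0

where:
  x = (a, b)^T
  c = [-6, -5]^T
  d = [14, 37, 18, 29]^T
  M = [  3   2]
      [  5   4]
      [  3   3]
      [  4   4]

At a = 2, b = 4, compute slack b - a·x for each constraint:
  C1: 14 − 14 = 0  (binding)
  C2: 37 − 26 = 11  (slack)
  C3: 18 − 18 = 0  (binding)
  C4: 29 − 24 = 5  (slack)

Optimal: a = 2, b = 4
Binding: C1, C3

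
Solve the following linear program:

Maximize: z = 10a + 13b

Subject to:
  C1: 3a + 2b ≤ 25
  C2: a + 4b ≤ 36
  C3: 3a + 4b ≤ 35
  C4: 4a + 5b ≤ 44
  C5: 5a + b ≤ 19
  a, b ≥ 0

Evaluate the objective at each vertex of the feasible region:
  z(0, 0) = 0
  z(3.8, 0) = 38
  z(2.429, 6.857) = 113.4
  z(1, 8) = 114  ←
  z(0, 8.75) = 113.8
The maximum is at a = 1, b = 8.

a = 1, b = 8, z = 114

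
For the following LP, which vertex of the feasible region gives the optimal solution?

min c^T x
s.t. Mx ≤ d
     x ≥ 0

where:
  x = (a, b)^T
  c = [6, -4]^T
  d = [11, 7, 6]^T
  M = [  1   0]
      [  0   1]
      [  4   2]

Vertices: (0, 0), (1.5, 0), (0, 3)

Evaluate the objective at each vertex of the feasible region:
  z(0, 0) = 0
  z(1.5, 0) = 9
  z(0, 3) = -12  ←
The minimum is at a = 0, b = 3.

(0, 3)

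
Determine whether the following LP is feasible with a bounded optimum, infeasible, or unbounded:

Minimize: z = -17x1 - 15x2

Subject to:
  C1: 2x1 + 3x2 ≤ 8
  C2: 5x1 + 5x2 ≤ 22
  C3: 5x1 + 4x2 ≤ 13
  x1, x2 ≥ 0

Feasible with a bounded optimal solution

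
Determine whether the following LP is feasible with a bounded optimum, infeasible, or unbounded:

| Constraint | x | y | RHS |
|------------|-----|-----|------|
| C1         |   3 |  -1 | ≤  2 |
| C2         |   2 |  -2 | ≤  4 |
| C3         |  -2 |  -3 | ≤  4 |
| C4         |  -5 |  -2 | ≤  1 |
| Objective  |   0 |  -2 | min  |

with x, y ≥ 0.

Unbounded (objective can decrease without bound)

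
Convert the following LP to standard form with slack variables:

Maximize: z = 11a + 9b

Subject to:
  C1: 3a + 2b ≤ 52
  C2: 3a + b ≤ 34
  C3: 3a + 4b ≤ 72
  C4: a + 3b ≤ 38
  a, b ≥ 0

max z = 11a + 9b

s.t.
  3a + 2b + s1 = 52
  3a + b + s2 = 34
  3a + 4b + s3 = 72
  a + 3b + s4 = 38
  a, b, s1, s2, s3, s4 ≥ 0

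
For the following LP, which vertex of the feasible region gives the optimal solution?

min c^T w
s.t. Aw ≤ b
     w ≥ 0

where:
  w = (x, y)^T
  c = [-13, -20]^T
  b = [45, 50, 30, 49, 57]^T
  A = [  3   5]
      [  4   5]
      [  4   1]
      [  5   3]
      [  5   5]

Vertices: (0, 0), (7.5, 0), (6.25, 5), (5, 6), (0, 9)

Evaluate the objective at each vertex of the feasible region:
  z(0, 0) = 0
  z(7.5, 0) = -97.5
  z(6.25, 5) = -181.2
  z(5, 6) = -185  ←
  z(0, 9) = -180
The minimum is at x = 5, y = 6.

(5, 6)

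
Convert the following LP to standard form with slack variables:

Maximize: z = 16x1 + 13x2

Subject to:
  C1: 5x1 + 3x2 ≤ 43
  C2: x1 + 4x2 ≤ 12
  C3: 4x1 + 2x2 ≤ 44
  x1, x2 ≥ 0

max z = 16x1 + 13x2

s.t.
  5x1 + 3x2 + s1 = 43
  x1 + 4x2 + s2 = 12
  4x1 + 2x2 + s3 = 44
  x1, x2, s1, s2, s3 ≥ 0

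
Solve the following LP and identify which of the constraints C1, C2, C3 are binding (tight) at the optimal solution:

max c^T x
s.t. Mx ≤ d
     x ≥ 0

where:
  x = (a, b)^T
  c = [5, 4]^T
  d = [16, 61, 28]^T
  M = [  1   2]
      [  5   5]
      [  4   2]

At a = 4, b = 6, compute slack b - a·x for each constraint:
  C1: 16 − 16 = 0  (binding)
  C2: 61 − 50 = 11  (slack)
  C3: 28 − 28 = 0  (binding)

Optimal: a = 4, b = 6
Binding: C1, C3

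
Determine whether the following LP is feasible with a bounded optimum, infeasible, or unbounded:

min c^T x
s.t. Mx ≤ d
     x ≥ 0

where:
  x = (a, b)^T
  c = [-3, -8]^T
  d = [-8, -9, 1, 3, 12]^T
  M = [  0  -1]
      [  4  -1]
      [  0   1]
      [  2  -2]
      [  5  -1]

Infeasible (no feasible solution exists)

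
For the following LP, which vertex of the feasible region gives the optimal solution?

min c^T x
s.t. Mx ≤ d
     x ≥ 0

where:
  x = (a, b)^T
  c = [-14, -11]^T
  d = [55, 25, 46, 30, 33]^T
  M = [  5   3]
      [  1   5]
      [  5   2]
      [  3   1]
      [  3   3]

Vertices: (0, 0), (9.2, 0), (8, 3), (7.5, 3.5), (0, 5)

Evaluate the objective at each vertex of the feasible region:
  z(0, 0) = 0
  z(9.2, 0) = -128.8
  z(8, 3) = -145  ←
  z(7.5, 3.5) = -143.5
  z(0, 5) = -55
The minimum is at a = 8, b = 3.

(8, 3)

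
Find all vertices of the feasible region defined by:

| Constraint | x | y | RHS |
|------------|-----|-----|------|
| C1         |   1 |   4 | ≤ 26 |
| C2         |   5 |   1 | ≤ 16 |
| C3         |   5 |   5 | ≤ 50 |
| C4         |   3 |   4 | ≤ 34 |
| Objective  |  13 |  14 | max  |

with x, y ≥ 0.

(0, 0), (3.2, 0), (2, 6), (0, 6.5)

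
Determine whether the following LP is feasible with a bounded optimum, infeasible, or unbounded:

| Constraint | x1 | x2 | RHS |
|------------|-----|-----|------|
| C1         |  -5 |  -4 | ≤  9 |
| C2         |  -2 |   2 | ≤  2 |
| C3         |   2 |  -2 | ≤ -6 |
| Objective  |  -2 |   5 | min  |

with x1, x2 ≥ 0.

Infeasible (no feasible solution exists)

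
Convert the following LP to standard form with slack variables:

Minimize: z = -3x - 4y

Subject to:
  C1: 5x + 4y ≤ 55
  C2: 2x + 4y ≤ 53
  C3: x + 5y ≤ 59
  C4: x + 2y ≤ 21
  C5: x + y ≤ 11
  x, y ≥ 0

min z = -3x - 4y

s.t.
  5x + 4y + s1 = 55
  2x + 4y + s2 = 53
  x + 5y + s3 = 59
  x + 2y + s4 = 21
  x + y + s5 = 11
  x, y, s1, s2, s3, s4, s5 ≥ 0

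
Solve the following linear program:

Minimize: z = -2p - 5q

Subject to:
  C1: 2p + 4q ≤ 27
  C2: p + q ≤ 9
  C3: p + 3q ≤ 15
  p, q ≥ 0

Evaluate the objective at each vertex of the feasible region:
  z(0, 0) = 0
  z(9, 0) = -18
  z(6, 3) = -27  ←
  z(0, 5) = -25
The minimum is at p = 6, q = 3.

p = 6, q = 3, z = -27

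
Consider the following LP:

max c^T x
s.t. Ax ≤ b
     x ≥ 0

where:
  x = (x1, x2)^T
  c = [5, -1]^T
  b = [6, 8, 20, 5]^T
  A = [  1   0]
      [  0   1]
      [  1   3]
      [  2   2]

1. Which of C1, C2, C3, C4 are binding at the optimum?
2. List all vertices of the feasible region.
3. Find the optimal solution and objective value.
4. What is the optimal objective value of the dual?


1. C4
2. (0, 0), (2.5, 0), (0, 2.5)
3. x1 = 2.5, x2 = 0, z = 12.5
4. 12.5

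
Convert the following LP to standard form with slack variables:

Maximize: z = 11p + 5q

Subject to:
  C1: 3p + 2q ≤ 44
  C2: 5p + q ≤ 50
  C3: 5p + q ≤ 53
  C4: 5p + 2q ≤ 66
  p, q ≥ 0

max z = 11p + 5q

s.t.
  3p + 2q + s1 = 44
  5p + q + s2 = 50
  5p + q + s3 = 53
  5p + 2q + s4 = 66
  p, q, s1, s2, s3, s4 ≥ 0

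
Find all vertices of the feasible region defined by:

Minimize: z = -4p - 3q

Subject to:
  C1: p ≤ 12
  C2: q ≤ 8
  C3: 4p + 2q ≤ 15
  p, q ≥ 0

(0, 0), (3.75, 0), (0, 7.5)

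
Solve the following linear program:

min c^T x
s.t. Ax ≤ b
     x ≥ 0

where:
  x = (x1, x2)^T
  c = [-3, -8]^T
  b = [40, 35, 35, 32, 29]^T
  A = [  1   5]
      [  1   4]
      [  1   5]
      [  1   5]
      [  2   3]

Evaluate the objective at each vertex of the feasible region:
  z(0, 0) = 0
  z(14.5, 0) = -43.5
  z(7, 5) = -61  ←
  z(0, 6.4) = -51.2
The minimum is at x1 = 7, x2 = 5.

x1 = 7, x2 = 5, z = -61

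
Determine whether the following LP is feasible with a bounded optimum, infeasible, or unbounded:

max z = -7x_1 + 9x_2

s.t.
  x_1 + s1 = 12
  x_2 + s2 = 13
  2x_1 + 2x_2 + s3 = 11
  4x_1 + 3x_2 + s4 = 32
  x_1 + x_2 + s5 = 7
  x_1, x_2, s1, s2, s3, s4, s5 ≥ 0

Feasible with a bounded optimal solution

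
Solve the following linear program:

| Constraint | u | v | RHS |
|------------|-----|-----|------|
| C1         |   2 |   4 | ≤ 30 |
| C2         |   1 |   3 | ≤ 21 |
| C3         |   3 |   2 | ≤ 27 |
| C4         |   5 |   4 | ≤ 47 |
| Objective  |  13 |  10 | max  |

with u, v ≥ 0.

Evaluate the objective at each vertex of the feasible region:
  z(0, 0) = 0
  z(9, 0) = 117
  z(7, 3) = 121  ←
  z(5.667, 4.667) = 120.3
  z(3, 6) = 99
  z(0, 7) = 70
The maximum is at u = 7, v = 3.

u = 7, v = 3, z = 121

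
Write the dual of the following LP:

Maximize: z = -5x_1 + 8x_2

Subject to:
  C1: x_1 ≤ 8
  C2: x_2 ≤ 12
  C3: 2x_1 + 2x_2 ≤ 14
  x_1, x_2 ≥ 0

Primal max cᵀx s.t. Ax ≤ b, x ≥ 0  →  Dual min bᵀy s.t. Aᵀy ≥ c, y ≥ 0.

Minimize: z = 8y1 + 12y2 + 14y3

Subject to:
  y1 + 2y3 ≥ -5
  y2 + 2y3 ≥ 8
  y1, y2, y3 ≥ 0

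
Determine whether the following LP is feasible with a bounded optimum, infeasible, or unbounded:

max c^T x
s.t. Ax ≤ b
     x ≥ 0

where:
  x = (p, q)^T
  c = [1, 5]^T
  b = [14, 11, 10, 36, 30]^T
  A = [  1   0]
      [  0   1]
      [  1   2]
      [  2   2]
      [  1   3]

Feasible with a bounded optimal solution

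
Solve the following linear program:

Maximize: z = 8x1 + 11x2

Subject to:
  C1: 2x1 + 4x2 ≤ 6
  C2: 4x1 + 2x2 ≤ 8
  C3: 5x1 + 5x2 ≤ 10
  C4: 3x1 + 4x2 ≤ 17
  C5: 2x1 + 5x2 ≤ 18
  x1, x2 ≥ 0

Evaluate the objective at each vertex of the feasible region:
  z(0, 0) = 0
  z(2, 0) = 16
  z(1, 1) = 19  ←
  z(0, 1.5) = 16.5
The maximum is at x1 = 1, x2 = 1.

x1 = 1, x2 = 1, z = 19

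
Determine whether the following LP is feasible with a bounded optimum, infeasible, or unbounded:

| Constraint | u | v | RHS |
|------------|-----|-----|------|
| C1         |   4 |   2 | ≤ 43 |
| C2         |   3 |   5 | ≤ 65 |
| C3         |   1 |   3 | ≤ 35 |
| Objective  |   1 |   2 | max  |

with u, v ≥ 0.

Feasible with a bounded optimal solution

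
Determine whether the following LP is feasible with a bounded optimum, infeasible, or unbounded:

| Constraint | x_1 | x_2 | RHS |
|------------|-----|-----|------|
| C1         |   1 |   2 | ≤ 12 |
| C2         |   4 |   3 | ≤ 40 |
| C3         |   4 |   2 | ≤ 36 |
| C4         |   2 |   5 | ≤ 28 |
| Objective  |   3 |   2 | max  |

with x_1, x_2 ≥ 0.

Feasible with a bounded optimal solution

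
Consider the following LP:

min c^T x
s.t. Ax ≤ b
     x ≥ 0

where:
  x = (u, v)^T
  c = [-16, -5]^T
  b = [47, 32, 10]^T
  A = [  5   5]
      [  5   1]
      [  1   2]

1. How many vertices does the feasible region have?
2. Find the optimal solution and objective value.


1. 4
2. u = 6, v = 2, z = -106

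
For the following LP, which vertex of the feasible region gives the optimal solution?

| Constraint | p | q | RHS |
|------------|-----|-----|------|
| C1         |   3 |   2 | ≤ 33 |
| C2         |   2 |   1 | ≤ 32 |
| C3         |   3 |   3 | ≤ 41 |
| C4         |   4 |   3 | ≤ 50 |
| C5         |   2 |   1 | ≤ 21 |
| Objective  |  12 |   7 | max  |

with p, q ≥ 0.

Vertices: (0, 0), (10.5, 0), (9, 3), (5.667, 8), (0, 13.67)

Evaluate the objective at each vertex of the feasible region:
  z(0, 0) = 0
  z(10.5, 0) = 126
  z(9, 3) = 129  ←
  z(5.667, 8) = 124
  z(0, 13.67) = 95.67
The maximum is at p = 9, q = 3.

(9, 3)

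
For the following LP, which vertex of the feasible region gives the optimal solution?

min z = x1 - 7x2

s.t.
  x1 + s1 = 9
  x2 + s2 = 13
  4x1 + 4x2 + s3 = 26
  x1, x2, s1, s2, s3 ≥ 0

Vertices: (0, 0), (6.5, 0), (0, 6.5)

Evaluate the objective at each vertex of the feasible region:
  z(0, 0) = 0
  z(6.5, 0) = 6.5
  z(0, 6.5) = -45.5  ←
The minimum is at x1 = 0, x2 = 6.5.

(0, 6.5)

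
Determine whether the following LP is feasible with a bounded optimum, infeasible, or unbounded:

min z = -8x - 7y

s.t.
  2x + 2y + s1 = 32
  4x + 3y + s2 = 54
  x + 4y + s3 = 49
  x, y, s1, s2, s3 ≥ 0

Feasible with a bounded optimal solution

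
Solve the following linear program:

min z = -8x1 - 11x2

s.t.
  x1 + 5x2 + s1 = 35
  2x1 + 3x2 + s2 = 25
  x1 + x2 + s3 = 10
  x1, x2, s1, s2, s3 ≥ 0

Evaluate the objective at each vertex of the feasible region:
  z(0, 0) = 0
  z(10, 0) = -80
  z(5, 5) = -95  ←
  z(2.857, 6.429) = -93.57
  z(0, 7) = -77
The minimum is at x1 = 5, x2 = 5.

x1 = 5, x2 = 5, z = -95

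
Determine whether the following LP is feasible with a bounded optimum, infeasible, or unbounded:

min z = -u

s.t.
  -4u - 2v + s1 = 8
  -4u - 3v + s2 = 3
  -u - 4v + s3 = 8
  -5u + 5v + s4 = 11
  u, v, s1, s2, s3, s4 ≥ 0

Unbounded (objective can decrease without bound)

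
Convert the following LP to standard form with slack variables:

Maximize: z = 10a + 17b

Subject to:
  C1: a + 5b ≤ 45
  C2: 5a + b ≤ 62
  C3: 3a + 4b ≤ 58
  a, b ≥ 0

max z = 10a + 17b

s.t.
  a + 5b + s1 = 45
  5a + b + s2 = 62
  3a + 4b + s3 = 58
  a, b, s1, s2, s3 ≥ 0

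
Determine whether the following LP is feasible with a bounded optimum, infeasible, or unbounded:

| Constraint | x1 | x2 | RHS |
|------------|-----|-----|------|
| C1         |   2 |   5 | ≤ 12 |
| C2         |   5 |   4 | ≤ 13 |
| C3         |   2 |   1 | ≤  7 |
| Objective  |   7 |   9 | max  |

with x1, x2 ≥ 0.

Feasible with a bounded optimal solution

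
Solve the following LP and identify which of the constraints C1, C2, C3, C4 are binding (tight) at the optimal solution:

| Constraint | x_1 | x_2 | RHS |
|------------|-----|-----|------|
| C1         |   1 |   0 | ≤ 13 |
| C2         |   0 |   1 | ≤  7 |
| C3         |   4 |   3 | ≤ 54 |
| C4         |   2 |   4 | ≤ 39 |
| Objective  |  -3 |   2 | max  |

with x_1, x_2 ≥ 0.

At x_1 = 0, x_2 = 7, compute slack b - a·x for each constraint:
  C1: 13 − 0 = 13  (slack)
  C2: 7 − 7 = 0  (binding)
  C3: 54 − 21 = 33  (slack)
  C4: 39 − 28 = 11  (slack)

Optimal: x_1 = 0, x_2 = 7
Binding: C2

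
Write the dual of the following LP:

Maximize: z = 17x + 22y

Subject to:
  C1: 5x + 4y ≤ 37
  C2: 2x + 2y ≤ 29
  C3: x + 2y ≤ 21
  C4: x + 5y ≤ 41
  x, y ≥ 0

Primal max cᵀx s.t. Ax ≤ b, x ≥ 0  →  Dual min bᵀy s.t. Aᵀy ≥ c, y ≥ 0.

Minimize: z = 37y1 + 29y2 + 21y3 + 41y4

Subject to:
  5y1 + 2y2 + y3 + y4 ≥ 17
  4y1 + 2y2 + 2y3 + 5y4 ≥ 22
  y1, y2, y3, y4 ≥ 0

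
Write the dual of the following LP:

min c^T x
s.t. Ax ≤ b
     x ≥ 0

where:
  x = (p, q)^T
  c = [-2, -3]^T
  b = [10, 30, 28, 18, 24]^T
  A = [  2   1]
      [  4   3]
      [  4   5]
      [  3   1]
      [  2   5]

Primal min cᵀx s.t. Ax ≤ b, x ≥ 0  →  Dual max −bᵀy s.t. Aᵀy ≥ −c, y ≥ 0.

Maximize: z = -10y1 - 30y2 - 28y3 - 18y4 - 24y5

Subject to:
  2y1 + 4y2 + 4y3 + 3y4 + 2y5 ≥ 2
  y1 + 3y2 + 5y3 + y4 + 5y5 ≥ 3
  y1, y2, y3, y4, y5 ≥ 0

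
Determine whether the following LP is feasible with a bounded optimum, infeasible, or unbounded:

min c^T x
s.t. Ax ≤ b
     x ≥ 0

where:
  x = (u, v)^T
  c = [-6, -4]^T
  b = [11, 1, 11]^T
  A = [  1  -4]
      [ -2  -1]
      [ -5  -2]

Unbounded (objective can decrease without bound)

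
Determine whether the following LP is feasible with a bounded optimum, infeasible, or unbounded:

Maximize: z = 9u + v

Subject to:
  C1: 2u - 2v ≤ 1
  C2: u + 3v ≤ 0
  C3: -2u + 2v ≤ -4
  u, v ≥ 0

Infeasible (no feasible solution exists)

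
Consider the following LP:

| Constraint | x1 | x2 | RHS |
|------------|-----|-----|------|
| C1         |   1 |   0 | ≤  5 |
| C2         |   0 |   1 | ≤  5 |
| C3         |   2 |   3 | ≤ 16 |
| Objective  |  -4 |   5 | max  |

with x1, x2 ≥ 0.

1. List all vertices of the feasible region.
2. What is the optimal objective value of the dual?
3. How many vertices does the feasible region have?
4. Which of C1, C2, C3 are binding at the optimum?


1. (0, 0), (5, 0), (5, 2), (0.5, 5), (0, 5)
2. 25
3. 5
4. C2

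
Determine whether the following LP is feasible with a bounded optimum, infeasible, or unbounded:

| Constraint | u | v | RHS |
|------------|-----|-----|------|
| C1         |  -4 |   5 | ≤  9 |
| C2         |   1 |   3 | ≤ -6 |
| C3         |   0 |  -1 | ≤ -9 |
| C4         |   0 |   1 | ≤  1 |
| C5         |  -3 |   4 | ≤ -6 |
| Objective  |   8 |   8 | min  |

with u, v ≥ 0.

Infeasible (no feasible solution exists)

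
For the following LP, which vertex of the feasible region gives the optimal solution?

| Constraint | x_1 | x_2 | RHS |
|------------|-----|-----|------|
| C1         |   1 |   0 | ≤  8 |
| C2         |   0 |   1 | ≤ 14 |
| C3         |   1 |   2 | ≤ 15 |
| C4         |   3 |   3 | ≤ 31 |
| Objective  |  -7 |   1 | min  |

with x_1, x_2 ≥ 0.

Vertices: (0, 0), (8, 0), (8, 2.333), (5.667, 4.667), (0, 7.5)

Evaluate the objective at each vertex of the feasible region:
  z(0, 0) = 0
  z(8, 0) = -56  ←
  z(8, 2.333) = -53.67
  z(5.667, 4.667) = -35
  z(0, 7.5) = 7.5
The minimum is at x_1 = 8, x_2 = 0.

(8, 0)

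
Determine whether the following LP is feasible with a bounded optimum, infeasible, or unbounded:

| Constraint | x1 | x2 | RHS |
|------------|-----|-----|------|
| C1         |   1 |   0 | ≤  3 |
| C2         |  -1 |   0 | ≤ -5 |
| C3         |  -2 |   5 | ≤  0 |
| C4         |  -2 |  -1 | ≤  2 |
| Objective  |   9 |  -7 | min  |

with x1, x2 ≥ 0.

Infeasible (no feasible solution exists)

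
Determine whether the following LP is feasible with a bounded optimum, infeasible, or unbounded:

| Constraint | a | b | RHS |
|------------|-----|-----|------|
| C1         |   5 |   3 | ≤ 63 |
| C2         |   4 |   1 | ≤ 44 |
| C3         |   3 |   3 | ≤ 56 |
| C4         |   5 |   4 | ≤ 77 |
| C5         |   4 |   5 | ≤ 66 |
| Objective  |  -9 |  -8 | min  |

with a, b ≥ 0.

Feasible with a bounded optimal solution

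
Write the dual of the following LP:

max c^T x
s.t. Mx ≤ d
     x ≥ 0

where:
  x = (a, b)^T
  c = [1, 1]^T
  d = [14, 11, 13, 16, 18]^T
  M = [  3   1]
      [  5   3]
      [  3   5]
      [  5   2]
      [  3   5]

Primal max cᵀx s.t. Ax ≤ b, x ≥ 0  →  Dual min bᵀy s.t. Aᵀy ≥ c, y ≥ 0.

Minimize: z = 14y1 + 11y2 + 13y3 + 16y4 + 18y5

Subject to:
  3y1 + 5y2 + 3y3 + 5y4 + 3y5 ≥ 1
  y1 + 3y2 + 5y3 + 2y4 + 5y5 ≥ 1
  y1, y2, y3, y4, y5 ≥ 0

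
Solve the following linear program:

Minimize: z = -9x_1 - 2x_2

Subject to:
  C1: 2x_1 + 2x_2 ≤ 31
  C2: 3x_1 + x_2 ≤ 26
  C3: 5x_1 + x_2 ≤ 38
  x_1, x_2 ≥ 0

Evaluate the objective at each vertex of the feasible region:
  z(0, 0) = 0
  z(7.6, 0) = -68.4
  z(6, 8) = -70  ←
  z(5.25, 10.25) = -67.75
  z(0, 15.5) = -31
The minimum is at x_1 = 6, x_2 = 8.

x_1 = 6, x_2 = 8, z = -70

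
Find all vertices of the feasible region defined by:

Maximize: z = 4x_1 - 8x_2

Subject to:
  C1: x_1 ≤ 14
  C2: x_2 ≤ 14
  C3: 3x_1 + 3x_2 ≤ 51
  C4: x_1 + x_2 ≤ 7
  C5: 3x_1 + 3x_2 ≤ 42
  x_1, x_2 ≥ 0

(0, 0), (7, 0), (0, 7)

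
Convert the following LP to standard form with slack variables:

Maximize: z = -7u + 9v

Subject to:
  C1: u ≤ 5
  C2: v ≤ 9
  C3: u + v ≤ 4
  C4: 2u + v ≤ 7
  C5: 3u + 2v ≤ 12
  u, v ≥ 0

max z = -7u + 9v

s.t.
  u + s1 = 5
  v + s2 = 9
  u + v + s3 = 4
  2u + v + s4 = 7
  3u + 2v + s5 = 12
  u, v, s1, s2, s3, s4, s5 ≥ 0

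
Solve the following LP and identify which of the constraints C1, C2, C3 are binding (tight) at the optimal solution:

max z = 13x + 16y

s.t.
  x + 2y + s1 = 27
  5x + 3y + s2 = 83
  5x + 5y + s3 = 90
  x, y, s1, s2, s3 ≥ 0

At x = 9, y = 9, compute slack b - a·x for each constraint:
  C1: 27 − 27 = 0  (binding)
  C2: 83 − 72 = 11  (slack)
  C3: 90 − 90 = 0  (binding)

Optimal: x = 9, y = 9
Binding: C1, C3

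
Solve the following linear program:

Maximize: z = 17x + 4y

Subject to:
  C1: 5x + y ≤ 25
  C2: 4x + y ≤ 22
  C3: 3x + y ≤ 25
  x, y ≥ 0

Evaluate the objective at each vertex of the feasible region:
  z(0, 0) = 0
  z(5, 0) = 85
  z(3, 10) = 91  ←
  z(0, 22) = 88
The maximum is at x = 3, y = 10.

x = 3, y = 10, z = 91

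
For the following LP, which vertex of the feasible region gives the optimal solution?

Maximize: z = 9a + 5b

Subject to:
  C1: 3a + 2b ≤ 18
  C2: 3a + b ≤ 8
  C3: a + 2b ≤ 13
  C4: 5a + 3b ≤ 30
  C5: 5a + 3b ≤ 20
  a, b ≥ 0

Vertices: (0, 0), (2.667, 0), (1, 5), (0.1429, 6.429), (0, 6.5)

Evaluate the objective at each vertex of the feasible region:
  z(0, 0) = 0
  z(2.667, 0) = 24
  z(1, 5) = 34  ←
  z(0.1429, 6.429) = 33.43
  z(0, 6.5) = 32.5
The maximum is at a = 1, b = 5.

(1, 5)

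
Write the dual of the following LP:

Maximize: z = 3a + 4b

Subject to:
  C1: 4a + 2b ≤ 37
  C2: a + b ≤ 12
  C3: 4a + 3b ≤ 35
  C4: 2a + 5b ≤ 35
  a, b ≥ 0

Primal max cᵀx s.t. Ax ≤ b, x ≥ 0  →  Dual min bᵀy s.t. Aᵀy ≥ c, y ≥ 0.

Minimize: z = 37y1 + 12y2 + 35y3 + 35y4

Subject to:
  4y1 + y2 + 4y3 + 2y4 ≥ 3
  2y1 + y2 + 3y3 + 5y4 ≥ 4
  y1, y2, y3, y4 ≥ 0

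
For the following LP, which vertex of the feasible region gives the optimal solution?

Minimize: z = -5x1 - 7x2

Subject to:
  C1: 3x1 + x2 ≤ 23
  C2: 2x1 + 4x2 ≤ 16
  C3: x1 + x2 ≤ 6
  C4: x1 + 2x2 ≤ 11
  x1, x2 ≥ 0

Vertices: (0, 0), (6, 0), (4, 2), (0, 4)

Evaluate the objective at each vertex of the feasible region:
  z(0, 0) = 0
  z(6, 0) = -30
  z(4, 2) = -34  ←
  z(0, 4) = -28
The minimum is at x1 = 4, x2 = 2.

(4, 2)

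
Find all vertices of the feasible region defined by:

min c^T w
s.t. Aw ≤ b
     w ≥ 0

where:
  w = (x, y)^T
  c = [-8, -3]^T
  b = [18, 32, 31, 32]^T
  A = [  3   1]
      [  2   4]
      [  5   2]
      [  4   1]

(0, 0), (6, 0), (5, 3), (3.75, 6.125), (0, 8)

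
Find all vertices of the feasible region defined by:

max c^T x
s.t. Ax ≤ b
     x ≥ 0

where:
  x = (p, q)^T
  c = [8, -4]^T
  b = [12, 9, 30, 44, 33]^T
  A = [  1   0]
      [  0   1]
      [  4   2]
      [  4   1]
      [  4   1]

(0, 0), (7.5, 0), (3, 9), (0, 9)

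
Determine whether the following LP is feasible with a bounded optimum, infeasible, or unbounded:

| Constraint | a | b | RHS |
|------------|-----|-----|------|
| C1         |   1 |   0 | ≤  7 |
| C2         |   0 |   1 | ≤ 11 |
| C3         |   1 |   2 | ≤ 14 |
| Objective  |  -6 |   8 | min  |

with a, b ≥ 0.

Feasible with a bounded optimal solution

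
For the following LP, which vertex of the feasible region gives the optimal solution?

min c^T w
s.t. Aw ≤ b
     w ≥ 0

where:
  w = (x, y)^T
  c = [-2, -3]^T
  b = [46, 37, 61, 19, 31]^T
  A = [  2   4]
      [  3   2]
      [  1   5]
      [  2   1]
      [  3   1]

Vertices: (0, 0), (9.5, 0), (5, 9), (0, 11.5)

Evaluate the objective at each vertex of the feasible region:
  z(0, 0) = 0
  z(9.5, 0) = -19
  z(5, 9) = -37  ←
  z(0, 11.5) = -34.5
The minimum is at x = 5, y = 9.

(5, 9)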